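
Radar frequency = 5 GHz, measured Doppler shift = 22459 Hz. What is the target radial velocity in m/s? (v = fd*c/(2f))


v = 22459 * 3e8 / (2 * 5000000000.0) = 673.8 m/s

673.8 m/s


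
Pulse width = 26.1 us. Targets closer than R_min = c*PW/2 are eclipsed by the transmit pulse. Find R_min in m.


R_min = 3e8 * 26.1e-6 / 2 = 3915.0 m

3915.0 m


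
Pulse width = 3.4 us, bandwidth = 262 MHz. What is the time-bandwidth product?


TBP = 3.4 * 262 = 890.8

890.8


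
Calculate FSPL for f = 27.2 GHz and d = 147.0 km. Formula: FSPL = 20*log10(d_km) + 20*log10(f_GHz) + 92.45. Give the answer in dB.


20*log10(147.0) = 43.35
20*log10(27.2) = 28.69
FSPL = 164.5 dB

164.5 dB


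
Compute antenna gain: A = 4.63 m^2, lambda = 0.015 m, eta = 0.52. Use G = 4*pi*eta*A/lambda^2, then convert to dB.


G_linear = 4*pi*0.52*4.63/0.015^2 = 134465.75
G_dB = 10*log10(134465.75) = 51.3 dB

51.3 dB


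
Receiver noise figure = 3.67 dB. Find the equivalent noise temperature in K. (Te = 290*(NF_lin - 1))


NF_lin = 10^(3.67/10) = 2.328091
Te = 290 * (2.328091 - 1) = 385.1 K

385.1 K


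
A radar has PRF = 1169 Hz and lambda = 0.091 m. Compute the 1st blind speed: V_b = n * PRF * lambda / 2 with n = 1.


V_blind = 1 * 1169 * 0.091 / 2 = 53.2 m/s

53.2 m/s


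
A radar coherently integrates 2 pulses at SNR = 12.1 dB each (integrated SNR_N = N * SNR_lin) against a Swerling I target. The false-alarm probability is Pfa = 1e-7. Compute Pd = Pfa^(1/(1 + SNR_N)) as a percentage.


SNR_lin = 10^(12.1/10) = 16.2181
SNR_N = 2 * 16.2181 = 32.4362
1/(1 + SNR_N) = 1/33.4362 = 0.0299077
Pd = (1e-7)^0.0299077 = 0.61751
Pd = 61.8%

61.8%


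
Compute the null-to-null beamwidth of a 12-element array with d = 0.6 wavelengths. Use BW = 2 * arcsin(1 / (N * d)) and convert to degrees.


1/(N*d) = 1/(12*0.6) = 0.138889
BW = 2*arcsin(0.138889) = 16.0 degrees

16.0 degrees


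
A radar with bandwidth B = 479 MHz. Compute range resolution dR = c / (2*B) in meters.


dR = 3e8 / (2 * 479000000.0) = 0.31 m

0.31 m


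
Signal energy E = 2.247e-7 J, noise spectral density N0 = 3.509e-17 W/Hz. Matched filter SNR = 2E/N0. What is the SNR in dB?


SNR_lin = 2 * 2.247e-7 / 3.509e-17 = 1.281e10
SNR_dB = 10*log10(1.281e10) = 101.1 dB

101.1 dB


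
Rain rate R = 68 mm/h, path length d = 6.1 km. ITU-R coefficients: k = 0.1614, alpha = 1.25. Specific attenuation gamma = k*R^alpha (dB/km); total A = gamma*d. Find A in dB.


gamma = 0.1614 * 68^1.25 = 31.516623 dB/km
A = 31.516623 * 6.1 = 192.25 dB

192.25 dB


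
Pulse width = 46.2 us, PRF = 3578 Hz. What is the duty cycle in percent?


DC = 46.2e-6 * 3578 * 100 = 16.53%

16.53%


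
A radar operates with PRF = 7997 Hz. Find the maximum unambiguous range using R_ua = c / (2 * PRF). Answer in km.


R_ua = 3e8 / (2 * 7997) = 18757.0 m = 18.8 km

18.8 km


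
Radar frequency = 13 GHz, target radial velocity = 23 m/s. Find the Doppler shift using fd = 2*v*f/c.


fd = 2 * 23 * 13000000000.0 / 3e8 = 1993.3 Hz

1993.3 Hz


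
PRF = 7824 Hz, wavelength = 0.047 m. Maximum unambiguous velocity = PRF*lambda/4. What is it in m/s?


V_ua = 7824 * 0.047 / 4 = 91.9 m/s

91.9 m/s


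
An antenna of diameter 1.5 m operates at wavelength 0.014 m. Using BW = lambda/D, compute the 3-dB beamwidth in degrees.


BW_rad = 0.014 / 1.5 = 0.009333
BW_deg = 0.53 degrees

0.53 degrees


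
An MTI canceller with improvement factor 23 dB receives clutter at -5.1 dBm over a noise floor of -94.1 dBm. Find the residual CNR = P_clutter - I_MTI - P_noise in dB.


CNR = -5.1 - 23 - (-94.1) = 66.0 dB

66.0 dB


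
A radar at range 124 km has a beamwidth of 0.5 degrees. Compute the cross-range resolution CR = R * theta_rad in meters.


BW_rad = 0.008726646
CR = 124000 * 0.008726646 = 1082.1 m

1082.1 m


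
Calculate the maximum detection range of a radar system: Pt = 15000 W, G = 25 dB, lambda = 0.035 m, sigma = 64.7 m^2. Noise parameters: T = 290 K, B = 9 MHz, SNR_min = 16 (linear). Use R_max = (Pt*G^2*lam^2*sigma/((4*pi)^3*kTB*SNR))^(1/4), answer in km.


G_lin = 10^(25/10) = 316.227766
R^4 = 15000 * 316.227766^2 * 0.035^2 * 64.7 / ((4*pi)^3 * 1.38e-23 * 290 * 9000000.0 * 16)
R^4 = 1.03959e17 m^4
R_max = (1.03959e17)^(1/4) = 17956.2 m = 18.0 km

18.0 km


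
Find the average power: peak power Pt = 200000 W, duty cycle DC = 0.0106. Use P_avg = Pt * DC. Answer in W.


P_avg = 200000 * 0.0106 = 2120.0 W

2120.0 W


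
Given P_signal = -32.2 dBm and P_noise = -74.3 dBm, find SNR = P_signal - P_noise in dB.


SNR = -32.2 - (-74.3) = 42.1 dB

42.1 dB


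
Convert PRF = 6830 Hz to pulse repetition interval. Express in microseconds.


PRI = 1/6830 = 0.0001464129 s = 146.4 us

146.4 us


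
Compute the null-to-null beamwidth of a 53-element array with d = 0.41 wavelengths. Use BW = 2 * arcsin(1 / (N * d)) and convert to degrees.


1/(N*d) = 1/(53*0.41) = 0.046019
BW = 2*arcsin(0.046019) = 5.3 degrees

5.3 degrees


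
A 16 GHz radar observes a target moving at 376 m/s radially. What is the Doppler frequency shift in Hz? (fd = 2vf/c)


fd = 2 * 376 * 16000000000.0 / 3e8 = 40106.7 Hz

40106.7 Hz


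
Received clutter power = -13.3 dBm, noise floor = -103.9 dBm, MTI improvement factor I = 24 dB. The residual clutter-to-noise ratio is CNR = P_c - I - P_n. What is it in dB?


CNR = -13.3 - 24 - (-103.9) = 66.6 dB

66.6 dB


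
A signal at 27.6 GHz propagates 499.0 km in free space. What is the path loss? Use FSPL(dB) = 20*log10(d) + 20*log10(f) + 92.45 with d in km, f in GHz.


20*log10(499.0) = 53.96
20*log10(27.6) = 28.82
FSPL = 175.2 dB

175.2 dB


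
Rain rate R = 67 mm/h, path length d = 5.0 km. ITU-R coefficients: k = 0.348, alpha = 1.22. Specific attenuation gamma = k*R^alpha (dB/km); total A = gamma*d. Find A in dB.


gamma = 0.348 * 67^1.22 = 58.801784 dB/km
A = 58.801784 * 5.0 = 294.01 dB

294.01 dB


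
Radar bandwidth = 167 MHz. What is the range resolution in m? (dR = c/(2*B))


dR = 3e8 / (2 * 167000000.0) = 0.9 m

0.9 m


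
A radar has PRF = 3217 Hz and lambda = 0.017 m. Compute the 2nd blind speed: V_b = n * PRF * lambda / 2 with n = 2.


V_blind = 2 * 3217 * 0.017 / 2 = 54.7 m/s

54.7 m/s


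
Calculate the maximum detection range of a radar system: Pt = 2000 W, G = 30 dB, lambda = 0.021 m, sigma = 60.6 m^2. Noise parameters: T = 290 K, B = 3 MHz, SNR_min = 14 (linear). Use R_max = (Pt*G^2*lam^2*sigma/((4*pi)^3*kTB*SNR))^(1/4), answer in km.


G_lin = 10^(30/10) = 1000.0
R^4 = 2000 * 1000.0^2 * 0.021^2 * 60.6 / ((4*pi)^3 * 1.38e-23 * 290 * 3000000.0 * 14)
R^4 = 1.60245e17 m^4
R_max = (1.60245e17)^(1/4) = 20007.7 m = 20.0 km

20.0 km


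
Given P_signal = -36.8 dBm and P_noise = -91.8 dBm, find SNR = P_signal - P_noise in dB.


SNR = -36.8 - (-91.8) = 55.0 dB

55.0 dB


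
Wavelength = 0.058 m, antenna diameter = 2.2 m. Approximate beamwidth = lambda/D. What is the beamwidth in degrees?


BW_rad = 0.058 / 2.2 = 0.026364
BW_deg = 1.51 degrees

1.51 degrees


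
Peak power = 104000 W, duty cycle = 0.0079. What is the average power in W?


P_avg = 104000 * 0.0079 = 821.6 W

821.6 W


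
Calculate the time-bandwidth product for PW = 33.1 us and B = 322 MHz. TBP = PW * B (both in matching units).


TBP = 33.1 * 322 = 10658.2

10658.2


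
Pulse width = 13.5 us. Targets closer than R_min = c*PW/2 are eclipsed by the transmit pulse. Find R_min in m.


R_min = 3e8 * 13.5e-6 / 2 = 2025.0 m

2025.0 m


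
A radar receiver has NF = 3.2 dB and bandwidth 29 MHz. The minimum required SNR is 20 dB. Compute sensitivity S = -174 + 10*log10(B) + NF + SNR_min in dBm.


10*log10(29000000.0) = 74.62
S = -174 + 74.62 + 3.2 + 20 = -76.2 dBm

-76.2 dBm


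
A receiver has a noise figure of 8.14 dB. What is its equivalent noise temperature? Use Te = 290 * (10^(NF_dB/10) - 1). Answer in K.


NF_lin = 10^(8.14/10) = 6.516284
Te = 290 * (6.516284 - 1) = 1599.7 K

1599.7 K


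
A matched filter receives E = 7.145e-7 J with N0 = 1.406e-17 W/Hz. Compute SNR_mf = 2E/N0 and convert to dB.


SNR_lin = 2 * 7.145e-7 / 1.406e-17 = 1.016e11
SNR_dB = 10*log10(1.016e11) = 110.1 dB

110.1 dB


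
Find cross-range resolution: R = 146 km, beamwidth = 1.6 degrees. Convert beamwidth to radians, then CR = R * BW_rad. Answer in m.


BW_rad = 0.027925268
CR = 146000 * 0.027925268 = 4077.1 m

4077.1 m


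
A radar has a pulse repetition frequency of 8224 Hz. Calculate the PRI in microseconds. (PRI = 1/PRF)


PRI = 1/8224 = 0.0001215953 s = 121.6 us

121.6 us


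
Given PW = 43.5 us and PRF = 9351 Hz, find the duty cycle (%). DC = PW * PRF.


DC = 43.5e-6 * 9351 * 100 = 40.68%

40.68%


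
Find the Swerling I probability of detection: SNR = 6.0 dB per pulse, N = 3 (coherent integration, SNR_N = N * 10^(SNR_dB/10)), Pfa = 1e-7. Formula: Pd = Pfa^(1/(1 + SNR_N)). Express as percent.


SNR_lin = 10^(6.0/10) = 3.98107
SNR_N = 3 * 3.98107 = 11.94321
1/(1 + SNR_N) = 1/12.94321 = 0.0772606
Pd = (1e-7)^0.0772606 = 0.28786
Pd = 28.8%

28.8%


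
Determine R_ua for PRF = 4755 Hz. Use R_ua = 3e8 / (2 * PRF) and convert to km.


R_ua = 3e8 / (2 * 4755) = 31545.7 m = 31.5 km

31.5 km


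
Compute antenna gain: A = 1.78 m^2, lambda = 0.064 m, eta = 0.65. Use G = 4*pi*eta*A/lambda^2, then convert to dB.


G_linear = 4*pi*0.65*1.78/0.064^2 = 3549.63
G_dB = 10*log10(3549.63) = 35.5 dB

35.5 dB


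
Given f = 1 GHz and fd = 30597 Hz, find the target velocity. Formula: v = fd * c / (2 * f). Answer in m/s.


v = 30597 * 3e8 / (2 * 1000000000.0) = 4589.6 m/s

4589.6 m/s


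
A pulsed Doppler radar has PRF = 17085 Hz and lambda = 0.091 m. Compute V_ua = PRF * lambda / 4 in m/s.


V_ua = 17085 * 0.091 / 4 = 388.7 m/s

388.7 m/s


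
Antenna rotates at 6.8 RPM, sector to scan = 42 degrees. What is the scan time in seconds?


t = 42 / (6.8 * 360) * 60 = 1.03 s

1.03 s


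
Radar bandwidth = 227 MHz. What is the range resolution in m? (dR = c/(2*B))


dR = 3e8 / (2 * 227000000.0) = 0.66 m

0.66 m


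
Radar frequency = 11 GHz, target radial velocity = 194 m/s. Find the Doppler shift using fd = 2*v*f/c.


fd = 2 * 194 * 11000000000.0 / 3e8 = 14226.7 Hz

14226.7 Hz


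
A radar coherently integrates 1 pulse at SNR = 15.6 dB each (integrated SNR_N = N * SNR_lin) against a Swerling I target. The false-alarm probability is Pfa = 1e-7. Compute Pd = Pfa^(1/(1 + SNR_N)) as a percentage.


SNR_lin = 10^(15.6/10) = 36.30781
SNR_N = 1 * 36.30781 = 36.30781
1/(1 + SNR_N) = 1/37.30781 = 0.026804
Pd = (1e-7)^0.026804 = 0.64919
Pd = 64.9%

64.9%


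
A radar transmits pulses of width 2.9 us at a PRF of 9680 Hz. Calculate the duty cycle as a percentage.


DC = 2.9e-6 * 9680 * 100 = 2.81%

2.81%


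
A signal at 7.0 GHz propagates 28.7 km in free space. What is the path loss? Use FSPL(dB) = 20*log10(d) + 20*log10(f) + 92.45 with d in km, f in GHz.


20*log10(28.7) = 29.16
20*log10(7.0) = 16.9
FSPL = 138.5 dB

138.5 dB


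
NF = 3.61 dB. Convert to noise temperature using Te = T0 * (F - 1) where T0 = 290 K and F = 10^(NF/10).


NF_lin = 10^(3.61/10) = 2.296149
Te = 290 * (2.296149 - 1) = 375.9 K

375.9 K


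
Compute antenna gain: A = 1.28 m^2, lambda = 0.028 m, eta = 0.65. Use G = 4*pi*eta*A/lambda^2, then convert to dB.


G_linear = 4*pi*0.65*1.28/0.028^2 = 13335.74
G_dB = 10*log10(13335.74) = 41.3 dB

41.3 dB


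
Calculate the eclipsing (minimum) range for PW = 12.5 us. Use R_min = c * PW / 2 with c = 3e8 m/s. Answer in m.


R_min = 3e8 * 12.5e-6 / 2 = 1875.0 m

1875.0 m


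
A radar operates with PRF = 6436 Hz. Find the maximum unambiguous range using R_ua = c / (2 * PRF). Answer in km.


R_ua = 3e8 / (2 * 6436) = 23306.4 m = 23.3 km

23.3 km


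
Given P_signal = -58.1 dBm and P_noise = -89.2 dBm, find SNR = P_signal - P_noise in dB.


SNR = -58.1 - (-89.2) = 31.1 dB

31.1 dB


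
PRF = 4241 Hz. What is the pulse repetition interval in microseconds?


PRI = 1/4241 = 0.0002357934 s = 235.8 us

235.8 us


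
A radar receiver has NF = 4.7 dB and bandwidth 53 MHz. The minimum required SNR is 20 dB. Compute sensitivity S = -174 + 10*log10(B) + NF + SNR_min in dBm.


10*log10(53000000.0) = 77.24
S = -174 + 77.24 + 4.7 + 20 = -72.1 dBm

-72.1 dBm


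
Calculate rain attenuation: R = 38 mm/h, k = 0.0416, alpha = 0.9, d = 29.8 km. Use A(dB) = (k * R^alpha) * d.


gamma = 0.0416 * 38^0.9 = 1.098749 dB/km
A = 1.098749 * 29.8 = 32.74 dB

32.74 dB


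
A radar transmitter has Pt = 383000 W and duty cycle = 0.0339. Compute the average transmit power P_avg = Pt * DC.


P_avg = 383000 * 0.0339 = 12983.7 W

12983.7 W


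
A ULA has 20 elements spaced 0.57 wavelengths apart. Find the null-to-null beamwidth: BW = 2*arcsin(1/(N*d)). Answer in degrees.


1/(N*d) = 1/(20*0.57) = 0.087719
BW = 2*arcsin(0.087719) = 10.1 degrees

10.1 degrees


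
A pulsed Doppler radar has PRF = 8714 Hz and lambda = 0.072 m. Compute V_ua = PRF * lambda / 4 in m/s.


V_ua = 8714 * 0.072 / 4 = 156.9 m/s

156.9 m/s


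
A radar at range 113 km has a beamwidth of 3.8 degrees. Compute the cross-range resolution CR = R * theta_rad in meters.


BW_rad = 0.066322512
CR = 113000 * 0.066322512 = 7494.4 m

7494.4 m


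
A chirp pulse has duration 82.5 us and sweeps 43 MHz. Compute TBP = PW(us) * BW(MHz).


TBP = 82.5 * 43 = 3547.5

3547.5


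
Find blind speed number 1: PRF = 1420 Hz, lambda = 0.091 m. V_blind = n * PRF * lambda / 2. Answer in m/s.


V_blind = 1 * 1420 * 0.091 / 2 = 64.6 m/s

64.6 m/s


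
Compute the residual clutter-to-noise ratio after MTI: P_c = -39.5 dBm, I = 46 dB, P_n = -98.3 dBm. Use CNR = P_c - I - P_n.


CNR = -39.5 - 46 - (-98.3) = 12.8 dB

12.8 dB


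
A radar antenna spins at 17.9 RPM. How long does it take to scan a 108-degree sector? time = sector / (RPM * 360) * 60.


t = 108 / (17.9 * 360) * 60 = 1.01 s

1.01 s


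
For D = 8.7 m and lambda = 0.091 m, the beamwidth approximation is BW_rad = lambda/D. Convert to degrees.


BW_rad = 0.091 / 8.7 = 0.01046
BW_deg = 0.6 degrees

0.6 degrees


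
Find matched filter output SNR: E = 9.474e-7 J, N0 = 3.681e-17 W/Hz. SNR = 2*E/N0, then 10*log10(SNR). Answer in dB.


SNR_lin = 2 * 9.474e-7 / 3.681e-17 = 5.148e10
SNR_dB = 10*log10(5.148e10) = 107.1 dB

107.1 dB


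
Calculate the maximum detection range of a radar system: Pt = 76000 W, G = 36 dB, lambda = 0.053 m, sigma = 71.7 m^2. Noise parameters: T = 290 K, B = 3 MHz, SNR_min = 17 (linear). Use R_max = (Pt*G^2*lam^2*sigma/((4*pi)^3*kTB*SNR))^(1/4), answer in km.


G_lin = 10^(36/10) = 3981.071706
R^4 = 76000 * 3981.071706^2 * 0.053^2 * 71.7 / ((4*pi)^3 * 1.38e-23 * 290 * 3000000.0 * 17)
R^4 = 5.98974e20 m^4
R_max = (5.98974e20)^(1/4) = 156441.5 m = 156.4 km

156.4 km


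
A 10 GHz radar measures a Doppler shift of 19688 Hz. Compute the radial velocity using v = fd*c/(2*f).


v = 19688 * 3e8 / (2 * 10000000000.0) = 295.3 m/s

295.3 m/s


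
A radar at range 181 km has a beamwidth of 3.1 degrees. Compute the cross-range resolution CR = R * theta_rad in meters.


BW_rad = 0.054105207
CR = 181000 * 0.054105207 = 9793.0 m

9793.0 m


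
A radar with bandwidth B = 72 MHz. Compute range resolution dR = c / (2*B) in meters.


dR = 3e8 / (2 * 72000000.0) = 2.08 m

2.08 m


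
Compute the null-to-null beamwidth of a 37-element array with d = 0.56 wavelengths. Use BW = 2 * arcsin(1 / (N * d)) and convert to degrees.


1/(N*d) = 1/(37*0.56) = 0.048263
BW = 2*arcsin(0.048263) = 5.5 degrees

5.5 degrees


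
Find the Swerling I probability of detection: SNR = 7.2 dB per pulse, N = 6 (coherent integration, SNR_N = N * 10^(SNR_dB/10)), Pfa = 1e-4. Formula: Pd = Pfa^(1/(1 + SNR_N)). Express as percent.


SNR_lin = 10^(7.2/10) = 5.24807
SNR_N = 6 * 5.24807 = 31.48842
1/(1 + SNR_N) = 1/32.48842 = 0.0307802
Pd = (1e-4)^0.0307802 = 0.75315
Pd = 75.3%

75.3%


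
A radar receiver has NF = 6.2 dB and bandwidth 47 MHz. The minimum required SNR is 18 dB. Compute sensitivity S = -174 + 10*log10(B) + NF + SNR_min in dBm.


10*log10(47000000.0) = 76.72
S = -174 + 76.72 + 6.2 + 18 = -73.1 dBm

-73.1 dBm


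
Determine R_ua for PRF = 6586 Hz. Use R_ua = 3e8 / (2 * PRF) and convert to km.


R_ua = 3e8 / (2 * 6586) = 22775.6 m = 22.8 km

22.8 km


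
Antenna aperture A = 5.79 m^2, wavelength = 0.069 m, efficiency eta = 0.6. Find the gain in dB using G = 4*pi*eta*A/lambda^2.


G_linear = 4*pi*0.6*5.79/0.069^2 = 9169.41
G_dB = 10*log10(9169.41) = 39.6 dB

39.6 dB


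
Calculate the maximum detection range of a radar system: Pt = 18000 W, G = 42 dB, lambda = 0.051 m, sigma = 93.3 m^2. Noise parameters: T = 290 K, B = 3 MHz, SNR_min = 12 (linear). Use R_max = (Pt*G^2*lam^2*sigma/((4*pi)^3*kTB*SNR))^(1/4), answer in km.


G_lin = 10^(42/10) = 15848.931925
R^4 = 18000 * 15848.931925^2 * 0.051^2 * 93.3 / ((4*pi)^3 * 1.38e-23 * 290 * 3000000.0 * 12)
R^4 = 3.83783e21 m^4
R_max = (3.83783e21)^(1/4) = 248898.0 m = 248.9 km

248.9 km


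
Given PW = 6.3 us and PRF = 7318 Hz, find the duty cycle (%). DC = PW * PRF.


DC = 6.3e-6 * 7318 * 100 = 4.61%

4.61%


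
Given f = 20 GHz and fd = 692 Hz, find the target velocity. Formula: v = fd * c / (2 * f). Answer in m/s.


v = 692 * 3e8 / (2 * 20000000000.0) = 5.2 m/s

5.2 m/s


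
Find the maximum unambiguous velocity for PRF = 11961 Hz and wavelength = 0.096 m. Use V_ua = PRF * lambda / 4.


V_ua = 11961 * 0.096 / 4 = 287.1 m/s

287.1 m/s


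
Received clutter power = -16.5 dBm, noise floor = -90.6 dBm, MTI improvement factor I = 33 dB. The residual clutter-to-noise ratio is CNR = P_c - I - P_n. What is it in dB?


CNR = -16.5 - 33 - (-90.6) = 41.1 dB

41.1 dB


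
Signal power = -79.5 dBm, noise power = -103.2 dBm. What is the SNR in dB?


SNR = -79.5 - (-103.2) = 23.7 dB

23.7 dB


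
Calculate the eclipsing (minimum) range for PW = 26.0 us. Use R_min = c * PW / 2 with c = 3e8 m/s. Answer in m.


R_min = 3e8 * 26.0e-6 / 2 = 3900.0 m

3900.0 m


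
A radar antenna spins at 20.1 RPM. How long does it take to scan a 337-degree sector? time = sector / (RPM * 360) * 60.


t = 337 / (20.1 * 360) * 60 = 2.79 s

2.79 s


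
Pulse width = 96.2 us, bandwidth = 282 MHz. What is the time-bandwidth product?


TBP = 96.2 * 282 = 27128.4

27128.4


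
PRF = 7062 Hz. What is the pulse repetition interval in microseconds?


PRI = 1/7062 = 0.0001416029 s = 141.6 us

141.6 us


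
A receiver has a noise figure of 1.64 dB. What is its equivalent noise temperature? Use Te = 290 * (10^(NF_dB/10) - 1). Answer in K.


NF_lin = 10^(1.64/10) = 1.458814
Te = 290 * (1.458814 - 1) = 133.1 K

133.1 K


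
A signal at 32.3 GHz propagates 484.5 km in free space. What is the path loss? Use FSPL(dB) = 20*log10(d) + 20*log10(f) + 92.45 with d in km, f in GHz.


20*log10(484.5) = 53.71
20*log10(32.3) = 30.18
FSPL = 176.3 dB

176.3 dB


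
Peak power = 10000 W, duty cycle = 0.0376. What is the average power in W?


P_avg = 10000 * 0.0376 = 376.0 W

376.0 W


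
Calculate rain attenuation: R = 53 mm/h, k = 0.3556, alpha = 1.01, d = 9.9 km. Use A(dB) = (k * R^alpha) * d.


gamma = 0.3556 * 53^1.01 = 19.610126 dB/km
A = 19.610126 * 9.9 = 194.14 dB

194.14 dB


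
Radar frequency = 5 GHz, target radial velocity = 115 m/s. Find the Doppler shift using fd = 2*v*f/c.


fd = 2 * 115 * 5000000000.0 / 3e8 = 3833.3 Hz

3833.3 Hz


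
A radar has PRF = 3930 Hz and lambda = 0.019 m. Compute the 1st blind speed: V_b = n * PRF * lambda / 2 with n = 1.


V_blind = 1 * 3930 * 0.019 / 2 = 37.3 m/s

37.3 m/s


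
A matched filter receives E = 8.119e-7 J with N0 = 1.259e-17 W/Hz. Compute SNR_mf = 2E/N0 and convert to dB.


SNR_lin = 2 * 8.119e-7 / 1.259e-17 = 1.29e11
SNR_dB = 10*log10(1.29e11) = 111.1 dB

111.1 dB


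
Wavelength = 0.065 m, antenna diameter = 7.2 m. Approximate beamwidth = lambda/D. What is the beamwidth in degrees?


BW_rad = 0.065 / 7.2 = 0.009028
BW_deg = 0.52 degrees

0.52 degrees


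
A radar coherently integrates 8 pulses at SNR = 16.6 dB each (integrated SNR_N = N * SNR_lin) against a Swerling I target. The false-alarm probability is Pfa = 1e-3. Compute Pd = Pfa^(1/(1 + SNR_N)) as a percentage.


SNR_lin = 10^(16.6/10) = 45.70882
SNR_N = 8 * 45.70882 = 365.67056
1/(1 + SNR_N) = 1/366.67056 = 0.0027272
Pd = (1e-3)^0.0027272 = 0.98134
Pd = 98.1%

98.1%


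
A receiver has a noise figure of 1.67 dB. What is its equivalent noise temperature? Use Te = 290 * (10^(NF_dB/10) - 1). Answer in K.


NF_lin = 10^(1.67/10) = 1.468926
Te = 290 * (1.468926 - 1) = 136.0 K

136.0 K


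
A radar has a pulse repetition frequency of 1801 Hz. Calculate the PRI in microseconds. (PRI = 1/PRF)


PRI = 1/1801 = 0.0005552471 s = 555.2 us

555.2 us


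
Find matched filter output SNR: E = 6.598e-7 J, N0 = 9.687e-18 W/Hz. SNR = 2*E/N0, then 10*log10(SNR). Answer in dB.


SNR_lin = 2 * 6.598e-7 / 9.687e-18 = 1.362e11
SNR_dB = 10*log10(1.362e11) = 111.3 dB

111.3 dB


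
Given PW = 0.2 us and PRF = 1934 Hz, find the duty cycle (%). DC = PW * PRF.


DC = 0.2e-6 * 1934 * 100 = 0.04%

0.04%


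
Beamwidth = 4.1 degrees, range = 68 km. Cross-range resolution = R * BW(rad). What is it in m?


BW_rad = 0.071558499
CR = 68000 * 0.071558499 = 4866.0 m

4866.0 m


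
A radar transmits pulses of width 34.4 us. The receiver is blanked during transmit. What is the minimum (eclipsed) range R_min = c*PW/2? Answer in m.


R_min = 3e8 * 34.4e-6 / 2 = 5160.0 m

5160.0 m


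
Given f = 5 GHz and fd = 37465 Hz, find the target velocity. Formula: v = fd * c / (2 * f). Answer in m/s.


v = 37465 * 3e8 / (2 * 5000000000.0) = 1124.0 m/s

1124.0 m/s


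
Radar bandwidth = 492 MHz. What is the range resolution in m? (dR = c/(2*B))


dR = 3e8 / (2 * 492000000.0) = 0.3 m

0.3 m


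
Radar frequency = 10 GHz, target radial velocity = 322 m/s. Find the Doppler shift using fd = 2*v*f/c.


fd = 2 * 322 * 10000000000.0 / 3e8 = 21466.7 Hz

21466.7 Hz


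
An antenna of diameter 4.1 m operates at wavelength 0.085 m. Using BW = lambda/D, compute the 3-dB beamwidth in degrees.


BW_rad = 0.085 / 4.1 = 0.020732
BW_deg = 1.19 degrees

1.19 degrees


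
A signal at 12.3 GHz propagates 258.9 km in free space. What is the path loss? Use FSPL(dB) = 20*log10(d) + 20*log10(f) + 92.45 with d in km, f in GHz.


20*log10(258.9) = 48.26
20*log10(12.3) = 21.8
FSPL = 162.5 dB

162.5 dB


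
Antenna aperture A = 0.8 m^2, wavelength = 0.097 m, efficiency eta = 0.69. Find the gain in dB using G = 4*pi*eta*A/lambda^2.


G_linear = 4*pi*0.69*0.8/0.097^2 = 737.23
G_dB = 10*log10(737.23) = 28.7 dB

28.7 dB


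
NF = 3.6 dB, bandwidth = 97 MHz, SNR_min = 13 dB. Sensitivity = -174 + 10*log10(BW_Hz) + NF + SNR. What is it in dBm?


10*log10(97000000.0) = 79.87
S = -174 + 79.87 + 3.6 + 13 = -77.5 dBm

-77.5 dBm


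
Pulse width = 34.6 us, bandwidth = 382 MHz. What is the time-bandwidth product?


TBP = 34.6 * 382 = 13217.2

13217.2


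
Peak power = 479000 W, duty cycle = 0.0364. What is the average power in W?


P_avg = 479000 * 0.0364 = 17435.6 W

17435.6 W


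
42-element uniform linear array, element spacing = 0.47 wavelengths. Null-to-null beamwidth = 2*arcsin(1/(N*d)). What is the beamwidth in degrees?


1/(N*d) = 1/(42*0.47) = 0.050659
BW = 2*arcsin(0.050659) = 5.8 degrees

5.8 degrees


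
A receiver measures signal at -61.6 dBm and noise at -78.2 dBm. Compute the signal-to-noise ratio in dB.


SNR = -61.6 - (-78.2) = 16.6 dB

16.6 dB


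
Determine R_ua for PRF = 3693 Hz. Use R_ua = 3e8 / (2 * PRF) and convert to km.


R_ua = 3e8 / (2 * 3693) = 40617.4 m = 40.6 km

40.6 km


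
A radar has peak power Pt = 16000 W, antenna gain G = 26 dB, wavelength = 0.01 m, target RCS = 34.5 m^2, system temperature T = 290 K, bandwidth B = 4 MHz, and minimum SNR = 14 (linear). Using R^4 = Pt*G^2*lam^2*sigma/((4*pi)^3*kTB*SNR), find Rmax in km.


G_lin = 10^(26/10) = 398.107171
R^4 = 16000 * 398.107171^2 * 0.01^2 * 34.5 / ((4*pi)^3 * 1.38e-23 * 290 * 4000000.0 * 14)
R^4 = 1.96718e16 m^4
R_max = (1.96718e16)^(1/4) = 11843.0 m = 11.8 km

11.8 km


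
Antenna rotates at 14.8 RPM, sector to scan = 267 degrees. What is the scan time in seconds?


t = 267 / (14.8 * 360) * 60 = 3.01 s

3.01 s


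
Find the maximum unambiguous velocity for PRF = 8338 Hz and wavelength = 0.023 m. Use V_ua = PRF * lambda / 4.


V_ua = 8338 * 0.023 / 4 = 47.9 m/s

47.9 m/s


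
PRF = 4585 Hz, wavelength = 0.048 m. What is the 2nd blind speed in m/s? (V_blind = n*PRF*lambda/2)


V_blind = 2 * 4585 * 0.048 / 2 = 220.1 m/s

220.1 m/s


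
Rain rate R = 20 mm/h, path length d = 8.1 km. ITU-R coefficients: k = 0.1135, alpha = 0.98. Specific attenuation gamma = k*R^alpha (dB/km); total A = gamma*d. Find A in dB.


gamma = 0.1135 * 20^0.98 = 2.137988 dB/km
A = 2.137988 * 8.1 = 17.32 dB

17.32 dB


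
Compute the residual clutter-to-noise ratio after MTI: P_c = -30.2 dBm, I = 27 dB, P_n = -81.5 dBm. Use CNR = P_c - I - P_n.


CNR = -30.2 - 27 - (-81.5) = 24.3 dB

24.3 dB


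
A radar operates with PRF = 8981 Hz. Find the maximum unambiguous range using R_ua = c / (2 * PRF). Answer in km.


R_ua = 3e8 / (2 * 8981) = 16701.9 m = 16.7 km

16.7 km


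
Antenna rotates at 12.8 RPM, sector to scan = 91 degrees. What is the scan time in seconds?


t = 91 / (12.8 * 360) * 60 = 1.18 s

1.18 s


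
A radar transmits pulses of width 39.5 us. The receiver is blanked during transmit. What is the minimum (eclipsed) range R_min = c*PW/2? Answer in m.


R_min = 3e8 * 39.5e-6 / 2 = 5925.0 m

5925.0 m


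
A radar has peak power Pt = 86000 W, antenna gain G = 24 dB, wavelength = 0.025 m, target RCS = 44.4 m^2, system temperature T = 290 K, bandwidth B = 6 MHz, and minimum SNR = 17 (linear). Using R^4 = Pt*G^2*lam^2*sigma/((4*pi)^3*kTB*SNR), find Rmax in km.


G_lin = 10^(24/10) = 251.188643
R^4 = 86000 * 251.188643^2 * 0.025^2 * 44.4 / ((4*pi)^3 * 1.38e-23 * 290 * 6000000.0 * 17)
R^4 = 1.85889e17 m^4
R_max = (1.85889e17)^(1/4) = 20764.1 m = 20.8 km

20.8 km


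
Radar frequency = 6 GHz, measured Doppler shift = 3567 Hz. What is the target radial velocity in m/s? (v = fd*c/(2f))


v = 3567 * 3e8 / (2 * 6000000000.0) = 89.2 m/s

89.2 m/s


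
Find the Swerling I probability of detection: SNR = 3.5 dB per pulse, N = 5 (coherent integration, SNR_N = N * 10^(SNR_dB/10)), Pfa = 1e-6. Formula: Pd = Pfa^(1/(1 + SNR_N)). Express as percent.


SNR_lin = 10^(3.5/10) = 2.23872
SNR_N = 5 * 2.23872 = 11.1936
1/(1 + SNR_N) = 1/12.1936 = 0.0820102
Pd = (1e-6)^0.0820102 = 0.32206
Pd = 32.2%

32.2%


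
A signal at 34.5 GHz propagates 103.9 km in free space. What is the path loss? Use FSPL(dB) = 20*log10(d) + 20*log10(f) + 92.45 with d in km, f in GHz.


20*log10(103.9) = 40.33
20*log10(34.5) = 30.76
FSPL = 163.5 dB

163.5 dB


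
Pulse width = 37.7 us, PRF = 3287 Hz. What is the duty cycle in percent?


DC = 37.7e-6 * 3287 * 100 = 12.39%

12.39%


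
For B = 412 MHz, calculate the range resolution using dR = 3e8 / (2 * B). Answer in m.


dR = 3e8 / (2 * 412000000.0) = 0.36 m

0.36 m


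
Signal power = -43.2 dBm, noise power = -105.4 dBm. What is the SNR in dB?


SNR = -43.2 - (-105.4) = 62.2 dB

62.2 dB


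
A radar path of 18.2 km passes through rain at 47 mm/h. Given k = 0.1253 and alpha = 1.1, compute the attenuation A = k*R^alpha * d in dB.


gamma = 0.1253 * 47^1.1 = 8.654833 dB/km
A = 8.654833 * 18.2 = 157.52 dB

157.52 dB


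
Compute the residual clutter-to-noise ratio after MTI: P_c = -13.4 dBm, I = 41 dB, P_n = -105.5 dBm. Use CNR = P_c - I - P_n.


CNR = -13.4 - 41 - (-105.5) = 51.1 dB

51.1 dB


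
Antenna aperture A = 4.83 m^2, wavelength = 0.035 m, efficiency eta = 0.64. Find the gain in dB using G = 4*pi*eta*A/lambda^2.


G_linear = 4*pi*0.64*4.83/0.035^2 = 31710.34
G_dB = 10*log10(31710.34) = 45.0 dB

45.0 dB


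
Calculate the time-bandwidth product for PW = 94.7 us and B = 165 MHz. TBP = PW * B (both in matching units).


TBP = 94.7 * 165 = 15625.5

15625.5


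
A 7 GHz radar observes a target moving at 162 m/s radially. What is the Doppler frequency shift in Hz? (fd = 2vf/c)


fd = 2 * 162 * 7000000000.0 / 3e8 = 7560.0 Hz

7560.0 Hz


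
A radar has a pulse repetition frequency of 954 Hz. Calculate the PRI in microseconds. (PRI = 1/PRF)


PRI = 1/954 = 0.001048218 s = 1048.2 us

1048.2 us


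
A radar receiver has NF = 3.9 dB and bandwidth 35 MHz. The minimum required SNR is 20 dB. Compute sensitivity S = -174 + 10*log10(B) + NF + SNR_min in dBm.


10*log10(35000000.0) = 75.44
S = -174 + 75.44 + 3.9 + 20 = -74.7 dBm

-74.7 dBm


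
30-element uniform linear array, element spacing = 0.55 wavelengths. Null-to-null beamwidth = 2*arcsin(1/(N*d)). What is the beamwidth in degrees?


1/(N*d) = 1/(30*0.55) = 0.060606
BW = 2*arcsin(0.060606) = 6.9 degrees

6.9 degrees


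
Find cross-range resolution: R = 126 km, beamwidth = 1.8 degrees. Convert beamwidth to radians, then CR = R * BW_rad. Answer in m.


BW_rad = 0.031415927
CR = 126000 * 0.031415927 = 3958.4 m

3958.4 m


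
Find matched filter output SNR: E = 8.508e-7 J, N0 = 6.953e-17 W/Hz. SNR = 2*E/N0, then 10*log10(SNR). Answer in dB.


SNR_lin = 2 * 8.508e-7 / 6.953e-17 = 2.447e10
SNR_dB = 10*log10(2.447e10) = 103.9 dB

103.9 dB


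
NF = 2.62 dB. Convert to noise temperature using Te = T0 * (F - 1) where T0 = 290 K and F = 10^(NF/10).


NF_lin = 10^(2.62/10) = 1.8281
Te = 290 * (1.8281 - 1) = 240.1 K

240.1 K


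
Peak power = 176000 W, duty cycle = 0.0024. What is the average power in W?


P_avg = 176000 * 0.0024 = 422.4 W

422.4 W


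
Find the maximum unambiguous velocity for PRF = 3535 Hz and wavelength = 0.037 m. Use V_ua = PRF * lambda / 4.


V_ua = 3535 * 0.037 / 4 = 32.7 m/s

32.7 m/s


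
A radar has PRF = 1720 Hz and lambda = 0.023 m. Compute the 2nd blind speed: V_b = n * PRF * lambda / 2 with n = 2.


V_blind = 2 * 1720 * 0.023 / 2 = 39.6 m/s

39.6 m/s


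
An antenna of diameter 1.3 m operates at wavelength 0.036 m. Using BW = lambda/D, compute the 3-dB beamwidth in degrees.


BW_rad = 0.036 / 1.3 = 0.027692
BW_deg = 1.59 degrees

1.59 degrees


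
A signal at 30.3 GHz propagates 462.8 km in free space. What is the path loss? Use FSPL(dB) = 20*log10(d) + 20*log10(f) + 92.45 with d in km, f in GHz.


20*log10(462.8) = 53.31
20*log10(30.3) = 29.63
FSPL = 175.4 dB

175.4 dB


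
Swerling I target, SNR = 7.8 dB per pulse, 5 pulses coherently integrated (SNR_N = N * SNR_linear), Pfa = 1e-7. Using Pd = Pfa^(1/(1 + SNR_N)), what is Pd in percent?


SNR_lin = 10^(7.8/10) = 6.0256
SNR_N = 5 * 6.0256 = 30.128
1/(1 + SNR_N) = 1/31.128 = 0.0321254
Pd = (1e-7)^0.0321254 = 0.59583
Pd = 59.6%

59.6%


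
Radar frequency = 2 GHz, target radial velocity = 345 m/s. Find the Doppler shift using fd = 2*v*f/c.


fd = 2 * 345 * 2000000000.0 / 3e8 = 4600.0 Hz

4600.0 Hz


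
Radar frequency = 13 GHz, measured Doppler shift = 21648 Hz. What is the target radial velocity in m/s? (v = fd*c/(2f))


v = 21648 * 3e8 / (2 * 13000000000.0) = 249.8 m/s

249.8 m/s


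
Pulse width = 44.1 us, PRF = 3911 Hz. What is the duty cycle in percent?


DC = 44.1e-6 * 3911 * 100 = 17.25%

17.25%


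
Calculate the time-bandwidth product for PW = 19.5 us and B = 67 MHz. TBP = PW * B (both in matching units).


TBP = 19.5 * 67 = 1306.5

1306.5


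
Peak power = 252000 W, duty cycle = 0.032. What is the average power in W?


P_avg = 252000 * 0.032 = 8064.0 W

8064.0 W


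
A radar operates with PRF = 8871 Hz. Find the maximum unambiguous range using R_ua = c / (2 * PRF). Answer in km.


R_ua = 3e8 / (2 * 8871) = 16909.0 m = 16.9 km

16.9 km


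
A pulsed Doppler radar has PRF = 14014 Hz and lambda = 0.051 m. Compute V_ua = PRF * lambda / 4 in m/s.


V_ua = 14014 * 0.051 / 4 = 178.7 m/s

178.7 m/s


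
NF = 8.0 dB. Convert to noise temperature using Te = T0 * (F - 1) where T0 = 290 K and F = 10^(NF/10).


NF_lin = 10^(8.0/10) = 6.309573
Te = 290 * (6.309573 - 1) = 1539.8 K

1539.8 K


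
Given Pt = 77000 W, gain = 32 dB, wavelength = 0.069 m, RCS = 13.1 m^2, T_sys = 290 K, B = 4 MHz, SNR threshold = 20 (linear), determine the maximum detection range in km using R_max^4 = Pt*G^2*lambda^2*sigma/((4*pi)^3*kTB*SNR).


G_lin = 10^(32/10) = 1584.893192
R^4 = 77000 * 1584.893192^2 * 0.069^2 * 13.1 / ((4*pi)^3 * 1.38e-23 * 290 * 4000000.0 * 20)
R^4 = 1.89873e19 m^4
R_max = (1.89873e19)^(1/4) = 66010.9 m = 66.0 km

66.0 km


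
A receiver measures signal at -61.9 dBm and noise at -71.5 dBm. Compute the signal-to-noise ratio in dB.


SNR = -61.9 - (-71.5) = 9.6 dB

9.6 dB


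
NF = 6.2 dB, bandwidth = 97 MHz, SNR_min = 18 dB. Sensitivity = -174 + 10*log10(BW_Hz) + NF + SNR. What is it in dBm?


10*log10(97000000.0) = 79.87
S = -174 + 79.87 + 6.2 + 18 = -69.9 dBm

-69.9 dBm


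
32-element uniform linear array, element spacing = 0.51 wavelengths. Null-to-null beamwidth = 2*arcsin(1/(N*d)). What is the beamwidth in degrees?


1/(N*d) = 1/(32*0.51) = 0.061275
BW = 2*arcsin(0.061275) = 7.0 degrees

7.0 degrees


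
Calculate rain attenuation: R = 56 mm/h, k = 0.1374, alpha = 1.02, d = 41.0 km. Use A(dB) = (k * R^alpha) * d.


gamma = 0.1374 * 56^1.02 = 8.339471 dB/km
A = 8.339471 * 41.0 = 341.92 dB

341.92 dB


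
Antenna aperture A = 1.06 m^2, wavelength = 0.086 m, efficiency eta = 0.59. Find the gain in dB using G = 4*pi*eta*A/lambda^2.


G_linear = 4*pi*0.59*1.06/0.086^2 = 1062.6
G_dB = 10*log10(1062.6) = 30.3 dB

30.3 dB


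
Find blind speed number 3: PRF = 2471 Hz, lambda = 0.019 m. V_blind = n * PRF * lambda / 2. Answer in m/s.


V_blind = 3 * 2471 * 0.019 / 2 = 70.4 m/s

70.4 m/s


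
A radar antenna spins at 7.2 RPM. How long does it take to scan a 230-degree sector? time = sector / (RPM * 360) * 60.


t = 230 / (7.2 * 360) * 60 = 5.32 s

5.32 s


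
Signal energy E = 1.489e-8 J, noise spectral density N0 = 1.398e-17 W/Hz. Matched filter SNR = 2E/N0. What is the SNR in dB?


SNR_lin = 2 * 1.489e-8 / 1.398e-17 = 2.13e9
SNR_dB = 10*log10(2.13e9) = 93.3 dB

93.3 dB


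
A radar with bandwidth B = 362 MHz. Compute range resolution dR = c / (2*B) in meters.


dR = 3e8 / (2 * 362000000.0) = 0.41 m

0.41 m


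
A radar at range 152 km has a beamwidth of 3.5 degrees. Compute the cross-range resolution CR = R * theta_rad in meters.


BW_rad = 0.061086524
CR = 152000 * 0.061086524 = 9285.2 m

9285.2 m


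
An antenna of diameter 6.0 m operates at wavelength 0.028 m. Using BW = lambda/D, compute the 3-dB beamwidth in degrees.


BW_rad = 0.028 / 6.0 = 0.004667
BW_deg = 0.27 degrees

0.27 degrees


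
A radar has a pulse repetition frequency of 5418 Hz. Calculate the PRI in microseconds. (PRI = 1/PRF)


PRI = 1/5418 = 0.00018457 s = 184.6 us

184.6 us


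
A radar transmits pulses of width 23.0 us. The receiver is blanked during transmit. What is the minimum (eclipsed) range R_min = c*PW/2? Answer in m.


R_min = 3e8 * 23.0e-6 / 2 = 3450.0 m

3450.0 m


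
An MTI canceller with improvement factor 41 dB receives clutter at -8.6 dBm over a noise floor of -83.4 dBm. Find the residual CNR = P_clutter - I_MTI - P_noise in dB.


CNR = -8.6 - 41 - (-83.4) = 33.8 dB

33.8 dB


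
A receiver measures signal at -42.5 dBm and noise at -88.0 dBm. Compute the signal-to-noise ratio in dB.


SNR = -42.5 - (-88.0) = 45.5 dB

45.5 dB


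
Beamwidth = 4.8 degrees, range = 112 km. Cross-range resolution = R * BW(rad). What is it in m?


BW_rad = 0.083775804
CR = 112000 * 0.083775804 = 9382.9 m

9382.9 m


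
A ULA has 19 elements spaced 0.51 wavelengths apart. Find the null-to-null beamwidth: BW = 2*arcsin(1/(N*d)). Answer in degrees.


1/(N*d) = 1/(19*0.51) = 0.103199
BW = 2*arcsin(0.103199) = 11.8 degrees

11.8 degrees


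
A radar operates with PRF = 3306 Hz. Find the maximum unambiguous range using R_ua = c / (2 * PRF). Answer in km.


R_ua = 3e8 / (2 * 3306) = 45372.1 m = 45.4 km

45.4 km


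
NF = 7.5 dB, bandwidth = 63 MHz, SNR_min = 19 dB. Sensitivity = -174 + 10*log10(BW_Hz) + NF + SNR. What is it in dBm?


10*log10(63000000.0) = 77.99
S = -174 + 77.99 + 7.5 + 19 = -69.5 dBm

-69.5 dBm


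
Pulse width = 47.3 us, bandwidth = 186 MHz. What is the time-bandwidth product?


TBP = 47.3 * 186 = 8797.8

8797.8


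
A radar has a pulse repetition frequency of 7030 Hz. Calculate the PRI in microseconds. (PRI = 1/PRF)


PRI = 1/7030 = 0.0001422475 s = 142.2 us

142.2 us


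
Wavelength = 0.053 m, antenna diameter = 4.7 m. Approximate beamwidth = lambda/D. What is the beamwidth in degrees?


BW_rad = 0.053 / 4.7 = 0.011277
BW_deg = 0.65 degrees

0.65 degrees


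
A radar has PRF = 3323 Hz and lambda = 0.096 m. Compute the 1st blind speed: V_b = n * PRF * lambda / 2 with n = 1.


V_blind = 1 * 3323 * 0.096 / 2 = 159.5 m/s

159.5 m/s


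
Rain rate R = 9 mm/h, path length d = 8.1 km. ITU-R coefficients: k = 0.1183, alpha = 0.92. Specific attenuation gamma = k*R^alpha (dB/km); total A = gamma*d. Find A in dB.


gamma = 0.1183 * 9^0.92 = 0.893075 dB/km
A = 0.893075 * 8.1 = 7.23 dB

7.23 dB


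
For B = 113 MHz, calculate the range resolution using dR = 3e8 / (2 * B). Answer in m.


dR = 3e8 / (2 * 113000000.0) = 1.33 m

1.33 m


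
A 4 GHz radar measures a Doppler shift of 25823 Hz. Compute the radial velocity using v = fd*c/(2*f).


v = 25823 * 3e8 / (2 * 4000000000.0) = 968.4 m/s

968.4 m/s


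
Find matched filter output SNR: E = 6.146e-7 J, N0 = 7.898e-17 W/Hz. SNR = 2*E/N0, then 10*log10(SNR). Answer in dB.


SNR_lin = 2 * 6.146e-7 / 7.898e-17 = 1.556e10
SNR_dB = 10*log10(1.556e10) = 101.9 dB

101.9 dB


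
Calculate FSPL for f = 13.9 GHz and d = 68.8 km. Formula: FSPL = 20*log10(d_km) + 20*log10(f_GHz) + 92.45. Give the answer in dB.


20*log10(68.8) = 36.75
20*log10(13.9) = 22.86
FSPL = 152.1 dB

152.1 dB


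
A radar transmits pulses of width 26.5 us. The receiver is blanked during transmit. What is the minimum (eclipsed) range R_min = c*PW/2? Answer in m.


R_min = 3e8 * 26.5e-6 / 2 = 3975.0 m

3975.0 m


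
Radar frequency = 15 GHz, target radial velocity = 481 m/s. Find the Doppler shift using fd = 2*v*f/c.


fd = 2 * 481 * 15000000000.0 / 3e8 = 48100.0 Hz

48100.0 Hz


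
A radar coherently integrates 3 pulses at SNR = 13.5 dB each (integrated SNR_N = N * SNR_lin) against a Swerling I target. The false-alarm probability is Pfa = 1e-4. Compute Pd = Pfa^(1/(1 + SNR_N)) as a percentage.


SNR_lin = 10^(13.5/10) = 22.38721
SNR_N = 3 * 22.38721 = 67.16163
1/(1 + SNR_N) = 1/68.16163 = 0.014671
Pd = (1e-4)^0.014671 = 0.87361
Pd = 87.4%

87.4%


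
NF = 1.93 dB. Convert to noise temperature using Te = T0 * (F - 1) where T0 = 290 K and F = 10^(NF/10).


NF_lin = 10^(1.93/10) = 1.559553
Te = 290 * (1.559553 - 1) = 162.3 K

162.3 K


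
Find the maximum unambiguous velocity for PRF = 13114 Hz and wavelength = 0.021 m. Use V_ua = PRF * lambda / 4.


V_ua = 13114 * 0.021 / 4 = 68.8 m/s

68.8 m/s


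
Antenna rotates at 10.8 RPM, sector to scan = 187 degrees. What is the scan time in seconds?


t = 187 / (10.8 * 360) * 60 = 2.89 s

2.89 s


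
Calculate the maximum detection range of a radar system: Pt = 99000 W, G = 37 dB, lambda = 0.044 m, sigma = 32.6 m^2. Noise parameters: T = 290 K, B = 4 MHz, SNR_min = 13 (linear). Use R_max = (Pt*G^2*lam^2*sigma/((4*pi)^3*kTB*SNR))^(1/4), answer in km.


G_lin = 10^(37/10) = 5011.872336
R^4 = 99000 * 5011.872336^2 * 0.044^2 * 32.6 / ((4*pi)^3 * 1.38e-23 * 290 * 4000000.0 * 13)
R^4 = 3.80056e20 m^4
R_max = (3.80056e20)^(1/4) = 139624.6 m = 139.6 km

139.6 km
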